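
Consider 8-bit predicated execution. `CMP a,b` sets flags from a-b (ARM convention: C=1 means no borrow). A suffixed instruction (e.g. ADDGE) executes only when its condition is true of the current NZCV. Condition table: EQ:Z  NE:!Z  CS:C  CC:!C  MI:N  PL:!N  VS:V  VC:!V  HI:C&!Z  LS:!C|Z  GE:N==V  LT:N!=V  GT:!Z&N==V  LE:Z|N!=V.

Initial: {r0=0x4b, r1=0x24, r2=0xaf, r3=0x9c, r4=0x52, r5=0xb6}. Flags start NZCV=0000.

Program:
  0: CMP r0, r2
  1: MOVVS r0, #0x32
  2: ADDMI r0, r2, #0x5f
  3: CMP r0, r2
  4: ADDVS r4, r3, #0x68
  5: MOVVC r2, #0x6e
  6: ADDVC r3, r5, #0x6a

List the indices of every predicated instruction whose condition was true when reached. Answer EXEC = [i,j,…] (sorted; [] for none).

0: ✓ CMP  NZCV=1001
1: ✓ MOVVS  r0←0x32
2: ✓ ADDMI  r0←0x0e
3: ✓ CMP  NZCV=0000
4: · ADDVS
5: ✓ MOVVC  r2←0x6e
6: ✓ ADDVC  r3←0x20

EXEC = [1,2,5,6]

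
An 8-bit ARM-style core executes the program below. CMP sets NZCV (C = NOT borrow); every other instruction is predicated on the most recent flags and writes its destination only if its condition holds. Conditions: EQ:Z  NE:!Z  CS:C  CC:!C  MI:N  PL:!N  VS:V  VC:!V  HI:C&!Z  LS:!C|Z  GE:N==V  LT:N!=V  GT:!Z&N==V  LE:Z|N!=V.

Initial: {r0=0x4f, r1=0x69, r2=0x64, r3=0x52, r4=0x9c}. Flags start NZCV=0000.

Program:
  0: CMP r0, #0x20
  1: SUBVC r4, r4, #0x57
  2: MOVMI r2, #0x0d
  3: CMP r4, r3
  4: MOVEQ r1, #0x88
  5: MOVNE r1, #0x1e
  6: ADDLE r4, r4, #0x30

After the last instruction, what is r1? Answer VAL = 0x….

0: ✓ CMP  NZCV=0010
1: ✓ SUBVC  r4←0x45
2: · MOVMI
3: ✓ CMP  NZCV=1000
4: · MOVEQ
5: ✓ MOVNE  r1←0x1e
6: ✓ ADDLE  r4←0x75

VAL = 0x1e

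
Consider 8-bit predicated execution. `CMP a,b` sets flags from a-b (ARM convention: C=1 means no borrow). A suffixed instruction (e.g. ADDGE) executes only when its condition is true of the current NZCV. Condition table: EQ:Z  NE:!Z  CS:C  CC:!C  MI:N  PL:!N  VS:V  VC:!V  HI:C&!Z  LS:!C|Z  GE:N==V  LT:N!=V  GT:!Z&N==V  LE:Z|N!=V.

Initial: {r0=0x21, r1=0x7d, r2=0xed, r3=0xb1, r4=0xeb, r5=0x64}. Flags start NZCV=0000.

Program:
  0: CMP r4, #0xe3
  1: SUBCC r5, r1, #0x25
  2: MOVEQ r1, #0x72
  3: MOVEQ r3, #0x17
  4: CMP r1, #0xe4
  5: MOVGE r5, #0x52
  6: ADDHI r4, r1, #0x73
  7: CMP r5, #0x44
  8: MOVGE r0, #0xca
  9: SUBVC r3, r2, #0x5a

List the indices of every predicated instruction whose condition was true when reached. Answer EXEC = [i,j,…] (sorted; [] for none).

EXEC = [5,8,9]

[0] flags=0010 → (cmp)
[1] flags=0010 CC?F → skip
[2] flags=0010 EQ?F → skip
[3] flags=0010 EQ?F → skip
[4] flags=1001 → (cmp)
[5] flags=1001 GE?T → r5=0x52
[6] flags=1001 HI?F → skip
[7] flags=0010 → (cmp)
[8] flags=0010 GE?T → r0=0xca
[9] flags=0010 VC?T → r3=0x93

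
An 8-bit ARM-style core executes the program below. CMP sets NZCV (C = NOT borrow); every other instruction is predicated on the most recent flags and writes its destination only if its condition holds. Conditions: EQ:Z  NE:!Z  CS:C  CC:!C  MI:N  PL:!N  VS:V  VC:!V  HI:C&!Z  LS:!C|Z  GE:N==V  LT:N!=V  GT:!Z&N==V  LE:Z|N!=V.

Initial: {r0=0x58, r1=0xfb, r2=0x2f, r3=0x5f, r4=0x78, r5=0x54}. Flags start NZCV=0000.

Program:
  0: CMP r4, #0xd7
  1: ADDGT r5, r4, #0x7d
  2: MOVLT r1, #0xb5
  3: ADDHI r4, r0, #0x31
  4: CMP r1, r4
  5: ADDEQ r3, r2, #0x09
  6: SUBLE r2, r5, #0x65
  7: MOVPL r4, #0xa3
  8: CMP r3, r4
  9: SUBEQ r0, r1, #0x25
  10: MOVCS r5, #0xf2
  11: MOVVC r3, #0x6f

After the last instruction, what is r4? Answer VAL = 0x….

VAL = 0x78

[0] flags=1001 → (cmp)
[1] flags=1001 GT?T → r5=0xf5
[2] flags=1001 LT?F → skip
[3] flags=1001 HI?F → skip
[4] flags=1010 → (cmp)
[5] flags=1010 EQ?F → skip
[6] flags=1010 LE?T → r2=0x90
[7] flags=1010 PL?F → skip
[8] flags=1000 → (cmp)
[9] flags=1000 EQ?F → skip
[10] flags=1000 CS?F → skip
[11] flags=1000 VC?T → r3=0x6f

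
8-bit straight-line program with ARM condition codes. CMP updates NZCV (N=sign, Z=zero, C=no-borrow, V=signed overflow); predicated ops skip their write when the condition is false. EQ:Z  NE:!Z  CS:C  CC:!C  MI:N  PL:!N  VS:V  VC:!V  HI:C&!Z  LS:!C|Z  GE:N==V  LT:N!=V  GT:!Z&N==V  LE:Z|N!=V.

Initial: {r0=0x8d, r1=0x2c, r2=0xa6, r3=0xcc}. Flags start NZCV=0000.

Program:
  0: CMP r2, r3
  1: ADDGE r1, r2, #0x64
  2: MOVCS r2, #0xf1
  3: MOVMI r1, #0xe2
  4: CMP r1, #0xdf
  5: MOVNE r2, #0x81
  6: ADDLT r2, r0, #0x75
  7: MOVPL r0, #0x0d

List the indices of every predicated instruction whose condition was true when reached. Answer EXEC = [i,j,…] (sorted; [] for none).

0: ✓ CMP  NZCV=1000
1: · ADDGE
2: · MOVCS
3: ✓ MOVMI  r1←0xe2
4: ✓ CMP  NZCV=0010
5: ✓ MOVNE  r2←0x81
6: · ADDLT
7: ✓ MOVPL  r0←0x0d

EXEC = [3,5,7]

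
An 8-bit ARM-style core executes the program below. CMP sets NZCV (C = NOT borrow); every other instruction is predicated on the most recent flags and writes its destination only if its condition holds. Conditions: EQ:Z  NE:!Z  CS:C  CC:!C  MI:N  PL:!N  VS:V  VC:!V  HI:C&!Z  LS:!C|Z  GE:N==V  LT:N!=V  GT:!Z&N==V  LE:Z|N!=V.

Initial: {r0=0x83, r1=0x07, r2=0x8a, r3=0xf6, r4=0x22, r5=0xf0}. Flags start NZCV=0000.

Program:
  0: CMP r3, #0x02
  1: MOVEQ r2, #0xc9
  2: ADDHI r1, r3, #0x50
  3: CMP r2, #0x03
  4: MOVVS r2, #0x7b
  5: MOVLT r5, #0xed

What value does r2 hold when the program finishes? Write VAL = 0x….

0: ✓ CMP  NZCV=1010
1: · MOVEQ
2: ✓ ADDHI  r1←0x46
3: ✓ CMP  NZCV=1010
4: · MOVVS
5: ✓ MOVLT  r5←0xed

VAL = 0x8a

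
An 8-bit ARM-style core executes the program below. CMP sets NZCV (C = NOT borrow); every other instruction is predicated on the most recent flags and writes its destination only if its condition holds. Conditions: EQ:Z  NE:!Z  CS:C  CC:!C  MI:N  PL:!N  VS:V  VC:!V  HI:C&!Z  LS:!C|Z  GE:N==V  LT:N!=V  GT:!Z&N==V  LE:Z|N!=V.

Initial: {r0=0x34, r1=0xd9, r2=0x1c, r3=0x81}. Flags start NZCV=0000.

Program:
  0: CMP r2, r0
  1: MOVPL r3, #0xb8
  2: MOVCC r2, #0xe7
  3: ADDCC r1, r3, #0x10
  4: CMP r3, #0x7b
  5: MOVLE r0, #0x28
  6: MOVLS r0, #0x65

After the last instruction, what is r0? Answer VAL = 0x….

0: ✓ CMP  NZCV=1000
1: · MOVPL
2: ✓ MOVCC  r2←0xe7
3: ✓ ADDCC  r1←0x91
4: ✓ CMP  NZCV=0011
5: ✓ MOVLE  r0←0x28
6: · MOVLS

VAL = 0x28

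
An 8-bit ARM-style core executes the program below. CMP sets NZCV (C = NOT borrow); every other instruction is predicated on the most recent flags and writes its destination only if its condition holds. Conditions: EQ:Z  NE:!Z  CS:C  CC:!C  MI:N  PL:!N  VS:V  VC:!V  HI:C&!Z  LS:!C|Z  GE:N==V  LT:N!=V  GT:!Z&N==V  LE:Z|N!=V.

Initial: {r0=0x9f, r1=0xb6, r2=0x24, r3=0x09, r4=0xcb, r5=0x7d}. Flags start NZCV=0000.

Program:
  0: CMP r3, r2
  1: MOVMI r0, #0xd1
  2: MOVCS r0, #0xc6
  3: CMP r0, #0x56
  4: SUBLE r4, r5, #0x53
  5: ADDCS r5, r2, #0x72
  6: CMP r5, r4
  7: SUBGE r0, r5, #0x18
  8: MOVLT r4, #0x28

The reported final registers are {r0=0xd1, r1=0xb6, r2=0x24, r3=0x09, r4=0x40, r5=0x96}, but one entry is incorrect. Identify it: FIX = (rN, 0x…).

FIX = (r4, 0x28)

[0] flags=1000 → (cmp)
[1] flags=1000 MI?T → r0=0xd1
[2] flags=1000 CS?F → skip
[3] flags=0011 → (cmp)
[4] flags=0011 LE?T → r4=0x2a
[5] flags=0011 CS?T → r5=0x96
[6] flags=0011 → (cmp)
[7] flags=0011 GE?F → skip
[8] flags=0011 LT?T → r4=0x28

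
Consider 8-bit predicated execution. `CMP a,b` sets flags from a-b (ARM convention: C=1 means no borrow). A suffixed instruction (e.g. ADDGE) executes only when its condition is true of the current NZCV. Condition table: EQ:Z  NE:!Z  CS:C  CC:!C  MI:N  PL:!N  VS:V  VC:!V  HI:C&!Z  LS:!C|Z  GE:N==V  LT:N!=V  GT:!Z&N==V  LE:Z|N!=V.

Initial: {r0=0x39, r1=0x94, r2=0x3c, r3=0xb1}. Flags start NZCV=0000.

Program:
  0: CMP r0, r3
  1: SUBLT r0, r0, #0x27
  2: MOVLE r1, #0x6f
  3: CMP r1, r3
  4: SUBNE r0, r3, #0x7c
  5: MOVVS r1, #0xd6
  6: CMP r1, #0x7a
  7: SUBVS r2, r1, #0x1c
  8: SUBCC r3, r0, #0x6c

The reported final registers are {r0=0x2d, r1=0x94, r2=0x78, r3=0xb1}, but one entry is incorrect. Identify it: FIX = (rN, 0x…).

FIX = (r0, 0x35)

[0] flags=1001 → (cmp)
[1] flags=1001 LT?F → skip
[2] flags=1001 LE?F → skip
[3] flags=1000 → (cmp)
[4] flags=1000 NE?T → r0=0x35
[5] flags=1000 VS?F → skip
[6] flags=0011 → (cmp)
[7] flags=0011 VS?T → r2=0x78
[8] flags=0011 CC?F → skip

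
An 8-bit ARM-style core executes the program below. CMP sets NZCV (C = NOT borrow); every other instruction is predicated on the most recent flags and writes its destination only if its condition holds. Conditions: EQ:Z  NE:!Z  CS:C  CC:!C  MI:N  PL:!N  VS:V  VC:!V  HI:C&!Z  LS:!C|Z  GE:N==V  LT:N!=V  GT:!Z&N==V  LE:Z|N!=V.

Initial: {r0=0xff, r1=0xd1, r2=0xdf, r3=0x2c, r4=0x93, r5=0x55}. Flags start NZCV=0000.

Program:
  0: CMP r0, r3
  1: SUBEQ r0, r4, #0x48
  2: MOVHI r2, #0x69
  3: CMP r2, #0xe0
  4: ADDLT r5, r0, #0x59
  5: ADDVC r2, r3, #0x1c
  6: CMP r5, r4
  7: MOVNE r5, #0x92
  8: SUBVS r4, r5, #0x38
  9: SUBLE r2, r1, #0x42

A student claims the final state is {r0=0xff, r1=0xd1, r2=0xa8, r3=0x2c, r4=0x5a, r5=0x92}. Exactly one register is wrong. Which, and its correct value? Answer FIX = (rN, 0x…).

[0] flags=1010 → (cmp)
[1] flags=1010 EQ?F → skip
[2] flags=1010 HI?T → r2=0x69
[3] flags=1001 → (cmp)
[4] flags=1001 LT?F → skip
[5] flags=1001 VC?F → skip
[6] flags=1001 → (cmp)
[7] flags=1001 NE?T → r5=0x92
[8] flags=1001 VS?T → r4=0x5a
[9] flags=1001 LE?F → skip

FIX = (r2, 0x69)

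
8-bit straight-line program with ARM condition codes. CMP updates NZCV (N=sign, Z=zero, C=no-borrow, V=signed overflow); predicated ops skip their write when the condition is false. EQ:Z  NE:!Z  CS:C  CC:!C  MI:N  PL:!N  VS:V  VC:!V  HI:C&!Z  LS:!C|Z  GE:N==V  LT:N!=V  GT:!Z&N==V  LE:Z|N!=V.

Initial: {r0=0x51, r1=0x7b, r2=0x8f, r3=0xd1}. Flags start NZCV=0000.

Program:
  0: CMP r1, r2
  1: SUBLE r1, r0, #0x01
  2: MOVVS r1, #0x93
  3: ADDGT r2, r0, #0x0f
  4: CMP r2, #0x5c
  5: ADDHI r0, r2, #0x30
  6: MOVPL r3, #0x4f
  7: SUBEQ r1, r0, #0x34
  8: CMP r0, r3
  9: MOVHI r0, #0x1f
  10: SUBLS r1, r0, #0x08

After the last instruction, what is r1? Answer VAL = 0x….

VAL = 0x93

[0] flags=1001 → (cmp)
[1] flags=1001 LE?F → skip
[2] flags=1001 VS?T → r1=0x93
[3] flags=1001 GT?T → r2=0x60
[4] flags=0010 → (cmp)
[5] flags=0010 HI?T → r0=0x90
[6] flags=0010 PL?T → r3=0x4f
[7] flags=0010 EQ?F → skip
[8] flags=0011 → (cmp)
[9] flags=0011 HI?T → r0=0x1f
[10] flags=0011 LS?F → skip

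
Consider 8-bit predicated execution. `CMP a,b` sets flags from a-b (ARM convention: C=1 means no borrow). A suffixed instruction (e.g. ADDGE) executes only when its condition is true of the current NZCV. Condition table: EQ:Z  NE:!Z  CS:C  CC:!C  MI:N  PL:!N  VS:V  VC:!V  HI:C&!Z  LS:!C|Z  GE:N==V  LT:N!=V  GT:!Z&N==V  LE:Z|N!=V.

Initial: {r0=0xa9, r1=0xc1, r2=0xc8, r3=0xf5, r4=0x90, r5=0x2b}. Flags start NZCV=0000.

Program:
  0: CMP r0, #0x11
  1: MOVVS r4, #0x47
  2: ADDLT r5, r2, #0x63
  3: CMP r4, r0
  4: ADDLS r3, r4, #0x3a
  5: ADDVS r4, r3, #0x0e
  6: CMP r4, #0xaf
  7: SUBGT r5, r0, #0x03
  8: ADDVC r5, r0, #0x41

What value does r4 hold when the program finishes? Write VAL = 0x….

[0] flags=1010 → (cmp)
[1] flags=1010 VS?F → skip
[2] flags=1010 LT?T → r5=0x2b
[3] flags=1000 → (cmp)
[4] flags=1000 LS?T → r3=0xca
[5] flags=1000 VS?F → skip
[6] flags=1000 → (cmp)
[7] flags=1000 GT?F → skip
[8] flags=1000 VC?T → r5=0xea

VAL = 0x90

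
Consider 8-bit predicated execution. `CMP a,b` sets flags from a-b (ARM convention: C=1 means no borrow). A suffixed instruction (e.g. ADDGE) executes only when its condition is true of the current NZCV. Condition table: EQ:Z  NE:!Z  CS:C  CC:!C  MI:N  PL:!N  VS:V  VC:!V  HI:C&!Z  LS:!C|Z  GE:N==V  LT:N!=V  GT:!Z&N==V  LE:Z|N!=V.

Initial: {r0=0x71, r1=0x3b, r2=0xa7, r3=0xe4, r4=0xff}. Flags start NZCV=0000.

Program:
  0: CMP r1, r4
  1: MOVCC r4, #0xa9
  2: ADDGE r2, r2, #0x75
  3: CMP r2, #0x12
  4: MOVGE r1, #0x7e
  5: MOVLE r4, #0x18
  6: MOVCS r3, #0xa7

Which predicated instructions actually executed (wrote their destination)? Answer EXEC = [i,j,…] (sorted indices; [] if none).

EXEC = [1,2,4,6]

0: ✓ CMP  NZCV=0000
1: ✓ MOVCC  r4←0xa9
2: ✓ ADDGE  r2←0x1c
3: ✓ CMP  NZCV=0010
4: ✓ MOVGE  r1←0x7e
5: · MOVLE
6: ✓ MOVCS  r3←0xa7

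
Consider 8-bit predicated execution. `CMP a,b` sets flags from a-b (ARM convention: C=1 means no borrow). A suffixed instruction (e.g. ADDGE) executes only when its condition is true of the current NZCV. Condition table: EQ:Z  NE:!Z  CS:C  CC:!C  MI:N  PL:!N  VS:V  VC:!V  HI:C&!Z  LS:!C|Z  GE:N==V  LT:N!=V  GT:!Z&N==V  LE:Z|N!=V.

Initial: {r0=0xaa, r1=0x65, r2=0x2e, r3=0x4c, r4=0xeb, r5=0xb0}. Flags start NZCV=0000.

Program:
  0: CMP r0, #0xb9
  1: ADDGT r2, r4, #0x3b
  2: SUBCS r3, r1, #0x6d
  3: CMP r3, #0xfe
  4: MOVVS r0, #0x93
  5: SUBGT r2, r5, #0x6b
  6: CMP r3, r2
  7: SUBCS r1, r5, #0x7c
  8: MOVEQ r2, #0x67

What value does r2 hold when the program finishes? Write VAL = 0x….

VAL = 0x45

[0] flags=1000 → (cmp)
[1] flags=1000 GT?F → skip
[2] flags=1000 CS?F → skip
[3] flags=0000 → (cmp)
[4] flags=0000 VS?F → skip
[5] flags=0000 GT?T → r2=0x45
[6] flags=0010 → (cmp)
[7] flags=0010 CS?T → r1=0x34
[8] flags=0010 EQ?F → skip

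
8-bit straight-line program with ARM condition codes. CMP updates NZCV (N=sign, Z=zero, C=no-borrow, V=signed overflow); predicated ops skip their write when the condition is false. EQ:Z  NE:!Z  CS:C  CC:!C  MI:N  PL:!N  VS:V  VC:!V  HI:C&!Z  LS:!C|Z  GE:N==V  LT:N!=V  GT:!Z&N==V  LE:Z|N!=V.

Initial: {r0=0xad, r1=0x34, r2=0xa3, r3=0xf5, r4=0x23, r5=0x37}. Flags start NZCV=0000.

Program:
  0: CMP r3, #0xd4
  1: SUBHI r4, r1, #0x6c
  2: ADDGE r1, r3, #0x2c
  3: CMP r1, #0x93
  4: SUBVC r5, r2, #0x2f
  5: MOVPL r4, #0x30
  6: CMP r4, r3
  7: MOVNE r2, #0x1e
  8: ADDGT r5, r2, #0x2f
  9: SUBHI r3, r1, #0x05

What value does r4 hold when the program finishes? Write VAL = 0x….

VAL = 0xc8

0: ✓ CMP  NZCV=0010
1: ✓ SUBHI  r4←0xc8
2: ✓ ADDGE  r1←0x21
3: ✓ CMP  NZCV=1001
4: · SUBVC
5: · MOVPL
6: ✓ CMP  NZCV=1000
7: ✓ MOVNE  r2←0x1e
8: · ADDGT
9: · SUBHI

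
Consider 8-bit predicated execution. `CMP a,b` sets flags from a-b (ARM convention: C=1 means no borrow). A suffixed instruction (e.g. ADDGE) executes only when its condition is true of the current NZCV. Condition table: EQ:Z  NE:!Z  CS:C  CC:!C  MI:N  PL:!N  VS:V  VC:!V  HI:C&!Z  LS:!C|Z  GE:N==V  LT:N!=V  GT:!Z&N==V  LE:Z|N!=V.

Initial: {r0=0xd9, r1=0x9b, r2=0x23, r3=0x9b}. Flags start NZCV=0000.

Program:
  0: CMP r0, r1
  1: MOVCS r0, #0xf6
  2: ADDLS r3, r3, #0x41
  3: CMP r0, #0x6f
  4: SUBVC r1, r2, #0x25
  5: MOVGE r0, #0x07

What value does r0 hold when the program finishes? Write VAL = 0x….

VAL = 0xf6

[0] flags=0010 → (cmp)
[1] flags=0010 CS?T → r0=0xf6
[2] flags=0010 LS?F → skip
[3] flags=1010 → (cmp)
[4] flags=1010 VC?T → r1=0xfe
[5] flags=1010 GE?F → skip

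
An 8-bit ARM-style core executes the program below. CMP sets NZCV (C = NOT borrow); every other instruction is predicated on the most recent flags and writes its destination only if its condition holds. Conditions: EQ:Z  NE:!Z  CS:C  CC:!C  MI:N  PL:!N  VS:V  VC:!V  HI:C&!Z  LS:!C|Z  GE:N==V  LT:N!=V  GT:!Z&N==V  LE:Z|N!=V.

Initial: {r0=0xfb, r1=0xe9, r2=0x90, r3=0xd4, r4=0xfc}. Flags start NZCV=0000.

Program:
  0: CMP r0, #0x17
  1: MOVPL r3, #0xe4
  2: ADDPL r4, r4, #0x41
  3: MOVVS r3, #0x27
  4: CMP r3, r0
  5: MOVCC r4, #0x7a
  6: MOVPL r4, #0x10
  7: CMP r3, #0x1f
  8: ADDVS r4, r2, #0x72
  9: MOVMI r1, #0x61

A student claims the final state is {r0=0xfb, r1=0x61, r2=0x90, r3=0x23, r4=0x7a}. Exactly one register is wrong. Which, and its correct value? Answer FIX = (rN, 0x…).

FIX = (r3, 0xd4)

[0] flags=1010 → (cmp)
[1] flags=1010 PL?F → skip
[2] flags=1010 PL?F → skip
[3] flags=1010 VS?F → skip
[4] flags=1000 → (cmp)
[5] flags=1000 CC?T → r4=0x7a
[6] flags=1000 PL?F → skip
[7] flags=1010 → (cmp)
[8] flags=1010 VS?F → skip
[9] flags=1010 MI?T → r1=0x61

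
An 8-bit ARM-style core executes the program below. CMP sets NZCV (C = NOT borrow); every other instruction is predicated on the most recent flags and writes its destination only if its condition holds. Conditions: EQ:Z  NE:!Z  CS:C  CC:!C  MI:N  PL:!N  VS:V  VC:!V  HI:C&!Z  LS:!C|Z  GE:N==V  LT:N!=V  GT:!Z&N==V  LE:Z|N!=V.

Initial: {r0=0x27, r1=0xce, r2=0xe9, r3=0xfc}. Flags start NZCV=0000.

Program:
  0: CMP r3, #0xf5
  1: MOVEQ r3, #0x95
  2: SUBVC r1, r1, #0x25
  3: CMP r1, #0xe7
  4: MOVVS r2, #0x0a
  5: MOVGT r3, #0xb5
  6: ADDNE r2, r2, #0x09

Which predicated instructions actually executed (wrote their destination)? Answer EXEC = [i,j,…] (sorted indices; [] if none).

EXEC = [2,6]

0: ✓ CMP  NZCV=0010
1: · MOVEQ
2: ✓ SUBVC  r1←0xa9
3: ✓ CMP  NZCV=1000
4: · MOVVS
5: · MOVGT
6: ✓ ADDNE  r2←0xf2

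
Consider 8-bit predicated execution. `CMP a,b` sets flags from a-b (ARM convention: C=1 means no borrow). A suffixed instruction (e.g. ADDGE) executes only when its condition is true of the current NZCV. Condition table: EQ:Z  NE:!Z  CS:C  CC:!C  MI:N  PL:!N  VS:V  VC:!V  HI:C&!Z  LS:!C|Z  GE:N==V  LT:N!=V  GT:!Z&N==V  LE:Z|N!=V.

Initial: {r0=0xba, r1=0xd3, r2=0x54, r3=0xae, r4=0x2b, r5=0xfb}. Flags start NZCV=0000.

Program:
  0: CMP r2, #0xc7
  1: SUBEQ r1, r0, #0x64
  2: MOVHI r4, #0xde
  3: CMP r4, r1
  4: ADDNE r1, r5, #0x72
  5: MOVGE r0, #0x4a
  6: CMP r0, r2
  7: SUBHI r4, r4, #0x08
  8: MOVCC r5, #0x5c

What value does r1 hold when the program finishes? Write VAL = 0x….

VAL = 0x6d

0: ✓ CMP  NZCV=1001
1: · SUBEQ
2: · MOVHI
3: ✓ CMP  NZCV=0000
4: ✓ ADDNE  r1←0x6d
5: ✓ MOVGE  r0←0x4a
6: ✓ CMP  NZCV=1000
7: · SUBHI
8: ✓ MOVCC  r5←0x5c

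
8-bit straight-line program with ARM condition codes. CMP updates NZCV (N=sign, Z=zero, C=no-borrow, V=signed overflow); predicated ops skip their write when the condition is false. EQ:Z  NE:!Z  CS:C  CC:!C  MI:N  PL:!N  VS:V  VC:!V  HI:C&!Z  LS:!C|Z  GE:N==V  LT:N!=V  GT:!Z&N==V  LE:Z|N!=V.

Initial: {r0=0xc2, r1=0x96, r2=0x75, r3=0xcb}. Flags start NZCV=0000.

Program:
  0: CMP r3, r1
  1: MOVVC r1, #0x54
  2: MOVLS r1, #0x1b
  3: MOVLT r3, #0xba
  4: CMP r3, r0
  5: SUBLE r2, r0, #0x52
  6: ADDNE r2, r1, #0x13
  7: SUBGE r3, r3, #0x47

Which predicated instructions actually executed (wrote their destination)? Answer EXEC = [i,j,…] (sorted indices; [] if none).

[0] flags=0010 → (cmp)
[1] flags=0010 VC?T → r1=0x54
[2] flags=0010 LS?F → skip
[3] flags=0010 LT?F → skip
[4] flags=0010 → (cmp)
[5] flags=0010 LE?F → skip
[6] flags=0010 NE?T → r2=0x67
[7] flags=0010 GE?T → r3=0x84

EXEC = [1,6,7]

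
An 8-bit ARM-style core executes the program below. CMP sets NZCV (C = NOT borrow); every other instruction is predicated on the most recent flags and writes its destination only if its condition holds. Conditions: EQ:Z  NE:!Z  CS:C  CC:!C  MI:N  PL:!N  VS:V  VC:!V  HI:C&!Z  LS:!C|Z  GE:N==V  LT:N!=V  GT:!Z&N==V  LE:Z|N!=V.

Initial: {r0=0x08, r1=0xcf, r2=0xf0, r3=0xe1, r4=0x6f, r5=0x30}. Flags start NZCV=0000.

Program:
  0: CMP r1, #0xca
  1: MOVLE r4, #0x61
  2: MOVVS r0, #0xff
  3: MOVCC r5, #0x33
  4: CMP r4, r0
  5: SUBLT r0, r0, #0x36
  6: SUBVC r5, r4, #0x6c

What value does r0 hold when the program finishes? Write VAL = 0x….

0: ✓ CMP  NZCV=0010
1: · MOVLE
2: · MOVVS
3: · MOVCC
4: ✓ CMP  NZCV=0010
5: · SUBLT
6: ✓ SUBVC  r5←0x03

VAL = 0x08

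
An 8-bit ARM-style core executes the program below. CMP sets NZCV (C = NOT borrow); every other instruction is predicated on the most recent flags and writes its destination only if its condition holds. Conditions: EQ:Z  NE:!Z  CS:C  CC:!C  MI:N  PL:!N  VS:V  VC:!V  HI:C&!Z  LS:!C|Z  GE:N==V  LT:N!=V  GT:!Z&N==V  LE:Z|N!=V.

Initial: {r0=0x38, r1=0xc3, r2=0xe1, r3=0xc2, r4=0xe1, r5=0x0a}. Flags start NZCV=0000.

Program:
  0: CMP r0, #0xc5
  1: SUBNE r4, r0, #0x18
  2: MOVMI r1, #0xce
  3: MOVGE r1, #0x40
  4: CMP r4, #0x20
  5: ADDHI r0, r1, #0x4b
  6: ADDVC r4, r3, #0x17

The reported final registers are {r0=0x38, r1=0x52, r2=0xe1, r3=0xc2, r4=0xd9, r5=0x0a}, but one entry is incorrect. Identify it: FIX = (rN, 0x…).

FIX = (r1, 0x40)

0: ✓ CMP  NZCV=0000
1: ✓ SUBNE  r4←0x20
2: · MOVMI
3: ✓ MOVGE  r1←0x40
4: ✓ CMP  NZCV=0110
5: · ADDHI
6: ✓ ADDVC  r4←0xd9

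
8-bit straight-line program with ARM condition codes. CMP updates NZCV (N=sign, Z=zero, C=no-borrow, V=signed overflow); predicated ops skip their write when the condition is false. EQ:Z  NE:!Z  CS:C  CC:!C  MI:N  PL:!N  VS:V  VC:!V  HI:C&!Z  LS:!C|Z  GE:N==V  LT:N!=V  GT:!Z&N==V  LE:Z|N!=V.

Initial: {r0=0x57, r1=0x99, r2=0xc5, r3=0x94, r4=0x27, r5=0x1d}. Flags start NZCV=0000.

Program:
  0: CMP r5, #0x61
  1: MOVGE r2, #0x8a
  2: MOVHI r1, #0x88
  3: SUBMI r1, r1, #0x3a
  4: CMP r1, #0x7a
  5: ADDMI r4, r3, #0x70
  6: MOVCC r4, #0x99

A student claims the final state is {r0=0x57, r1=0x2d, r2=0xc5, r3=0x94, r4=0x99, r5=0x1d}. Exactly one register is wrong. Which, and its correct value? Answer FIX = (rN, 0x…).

FIX = (r1, 0x5f)

[0] flags=1000 → (cmp)
[1] flags=1000 GE?F → skip
[2] flags=1000 HI?F → skip
[3] flags=1000 MI?T → r1=0x5f
[4] flags=1000 → (cmp)
[5] flags=1000 MI?T → r4=0x04
[6] flags=1000 CC?T → r4=0x99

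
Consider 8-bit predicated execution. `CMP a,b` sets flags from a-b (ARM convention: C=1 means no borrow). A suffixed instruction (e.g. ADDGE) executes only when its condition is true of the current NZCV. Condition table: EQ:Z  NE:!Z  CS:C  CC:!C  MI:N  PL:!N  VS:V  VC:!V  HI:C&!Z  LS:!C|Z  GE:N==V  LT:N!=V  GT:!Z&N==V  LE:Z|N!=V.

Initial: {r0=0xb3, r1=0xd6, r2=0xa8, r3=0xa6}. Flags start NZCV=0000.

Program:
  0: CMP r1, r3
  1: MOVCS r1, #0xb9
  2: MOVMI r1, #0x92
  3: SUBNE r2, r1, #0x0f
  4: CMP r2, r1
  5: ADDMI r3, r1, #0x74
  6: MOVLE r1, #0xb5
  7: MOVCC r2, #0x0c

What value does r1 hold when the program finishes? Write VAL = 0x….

[0] flags=0010 → (cmp)
[1] flags=0010 CS?T → r1=0xb9
[2] flags=0010 MI?F → skip
[3] flags=0010 NE?T → r2=0xaa
[4] flags=1000 → (cmp)
[5] flags=1000 MI?T → r3=0x2d
[6] flags=1000 LE?T → r1=0xb5
[7] flags=1000 CC?T → r2=0x0c

VAL = 0xb5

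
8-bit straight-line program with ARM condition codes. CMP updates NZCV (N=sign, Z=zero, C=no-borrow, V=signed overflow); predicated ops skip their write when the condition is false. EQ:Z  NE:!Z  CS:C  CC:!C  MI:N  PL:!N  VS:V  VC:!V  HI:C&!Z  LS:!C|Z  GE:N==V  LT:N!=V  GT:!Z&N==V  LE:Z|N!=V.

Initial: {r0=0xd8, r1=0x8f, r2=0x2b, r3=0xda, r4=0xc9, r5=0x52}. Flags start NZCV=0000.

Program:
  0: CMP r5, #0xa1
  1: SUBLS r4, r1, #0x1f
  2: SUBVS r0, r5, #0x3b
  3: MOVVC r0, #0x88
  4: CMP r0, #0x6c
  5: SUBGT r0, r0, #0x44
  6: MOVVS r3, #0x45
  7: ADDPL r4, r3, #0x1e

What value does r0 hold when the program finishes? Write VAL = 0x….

0: ✓ CMP  NZCV=1001
1: ✓ SUBLS  r4←0x70
2: ✓ SUBVS  r0←0x17
3: · MOVVC
4: ✓ CMP  NZCV=1000
5: · SUBGT
6: · MOVVS
7: · ADDPL

VAL = 0x17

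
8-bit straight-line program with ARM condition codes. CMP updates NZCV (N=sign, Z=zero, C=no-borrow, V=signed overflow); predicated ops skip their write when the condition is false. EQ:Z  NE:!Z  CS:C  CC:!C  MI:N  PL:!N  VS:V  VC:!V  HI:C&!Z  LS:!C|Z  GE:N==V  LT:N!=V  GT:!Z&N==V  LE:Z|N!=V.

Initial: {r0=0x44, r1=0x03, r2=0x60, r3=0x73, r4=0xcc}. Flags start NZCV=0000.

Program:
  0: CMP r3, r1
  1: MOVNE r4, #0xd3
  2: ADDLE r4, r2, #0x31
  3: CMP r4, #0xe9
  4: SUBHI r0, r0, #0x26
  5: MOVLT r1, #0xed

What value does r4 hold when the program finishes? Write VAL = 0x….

VAL = 0xd3

[0] flags=0010 → (cmp)
[1] flags=0010 NE?T → r4=0xd3
[2] flags=0010 LE?F → skip
[3] flags=1000 → (cmp)
[4] flags=1000 HI?F → skip
[5] flags=1000 LT?T → r1=0xed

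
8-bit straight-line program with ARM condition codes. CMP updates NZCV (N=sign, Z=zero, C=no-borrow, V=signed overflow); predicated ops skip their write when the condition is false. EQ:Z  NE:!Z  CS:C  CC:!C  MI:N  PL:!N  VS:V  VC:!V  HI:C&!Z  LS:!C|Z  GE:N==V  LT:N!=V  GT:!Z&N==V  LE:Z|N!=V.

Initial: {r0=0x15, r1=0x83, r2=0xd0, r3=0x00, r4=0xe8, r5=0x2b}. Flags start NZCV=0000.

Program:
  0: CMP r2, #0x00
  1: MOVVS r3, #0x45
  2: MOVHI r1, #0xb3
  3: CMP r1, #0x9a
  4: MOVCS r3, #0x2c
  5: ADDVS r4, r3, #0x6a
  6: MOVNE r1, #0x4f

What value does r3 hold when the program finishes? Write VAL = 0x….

0: ✓ CMP  NZCV=1010
1: · MOVVS
2: ✓ MOVHI  r1←0xb3
3: ✓ CMP  NZCV=0010
4: ✓ MOVCS  r3←0x2c
5: · ADDVS
6: ✓ MOVNE  r1←0x4f

VAL = 0x2c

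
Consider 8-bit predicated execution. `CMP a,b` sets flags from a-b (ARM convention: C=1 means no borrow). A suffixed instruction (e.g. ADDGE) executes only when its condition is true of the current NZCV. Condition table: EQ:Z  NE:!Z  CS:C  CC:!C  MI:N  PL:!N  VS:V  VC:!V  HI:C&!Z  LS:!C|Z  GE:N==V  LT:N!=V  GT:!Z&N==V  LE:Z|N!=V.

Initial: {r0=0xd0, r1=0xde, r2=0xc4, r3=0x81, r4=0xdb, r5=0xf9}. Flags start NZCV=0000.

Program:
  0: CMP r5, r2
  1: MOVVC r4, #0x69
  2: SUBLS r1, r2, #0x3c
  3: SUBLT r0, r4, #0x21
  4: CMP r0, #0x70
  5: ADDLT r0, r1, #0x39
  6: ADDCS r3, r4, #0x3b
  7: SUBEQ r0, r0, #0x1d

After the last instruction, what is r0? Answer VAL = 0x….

VAL = 0x17

0: ✓ CMP  NZCV=0010
1: ✓ MOVVC  r4←0x69
2: · SUBLS
3: · SUBLT
4: ✓ CMP  NZCV=0011
5: ✓ ADDLT  r0←0x17
6: ✓ ADDCS  r3←0xa4
7: · SUBEQ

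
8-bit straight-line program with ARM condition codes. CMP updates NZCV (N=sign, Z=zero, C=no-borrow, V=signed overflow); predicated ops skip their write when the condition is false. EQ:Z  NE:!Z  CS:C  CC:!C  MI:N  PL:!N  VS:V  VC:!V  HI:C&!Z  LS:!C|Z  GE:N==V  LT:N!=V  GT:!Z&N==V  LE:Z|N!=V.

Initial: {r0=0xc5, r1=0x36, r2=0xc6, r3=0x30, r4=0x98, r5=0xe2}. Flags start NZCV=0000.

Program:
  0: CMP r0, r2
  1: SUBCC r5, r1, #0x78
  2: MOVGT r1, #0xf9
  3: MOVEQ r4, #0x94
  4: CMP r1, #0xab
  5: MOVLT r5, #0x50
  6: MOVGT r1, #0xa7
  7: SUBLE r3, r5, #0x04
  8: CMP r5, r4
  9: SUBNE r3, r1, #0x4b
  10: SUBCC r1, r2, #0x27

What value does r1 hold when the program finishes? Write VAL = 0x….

[0] flags=1000 → (cmp)
[1] flags=1000 CC?T → r5=0xbe
[2] flags=1000 GT?F → skip
[3] flags=1000 EQ?F → skip
[4] flags=1001 → (cmp)
[5] flags=1001 LT?F → skip
[6] flags=1001 GT?T → r1=0xa7
[7] flags=1001 LE?F → skip
[8] flags=0010 → (cmp)
[9] flags=0010 NE?T → r3=0x5c
[10] flags=0010 CC?F → skip

VAL = 0xa7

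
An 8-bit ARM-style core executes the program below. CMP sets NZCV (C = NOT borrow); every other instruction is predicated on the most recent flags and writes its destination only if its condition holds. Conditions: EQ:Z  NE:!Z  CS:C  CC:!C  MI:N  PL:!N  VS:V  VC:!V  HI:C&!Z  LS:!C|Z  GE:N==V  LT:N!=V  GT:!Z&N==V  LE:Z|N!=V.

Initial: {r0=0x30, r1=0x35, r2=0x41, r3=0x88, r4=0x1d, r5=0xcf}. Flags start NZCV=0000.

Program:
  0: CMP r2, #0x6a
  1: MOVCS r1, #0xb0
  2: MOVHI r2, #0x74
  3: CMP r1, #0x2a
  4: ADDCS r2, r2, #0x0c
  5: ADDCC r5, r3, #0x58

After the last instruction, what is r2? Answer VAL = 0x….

[0] flags=1000 → (cmp)
[1] flags=1000 CS?F → skip
[2] flags=1000 HI?F → skip
[3] flags=0010 → (cmp)
[4] flags=0010 CS?T → r2=0x4d
[5] flags=0010 CC?F → skip

VAL = 0x4d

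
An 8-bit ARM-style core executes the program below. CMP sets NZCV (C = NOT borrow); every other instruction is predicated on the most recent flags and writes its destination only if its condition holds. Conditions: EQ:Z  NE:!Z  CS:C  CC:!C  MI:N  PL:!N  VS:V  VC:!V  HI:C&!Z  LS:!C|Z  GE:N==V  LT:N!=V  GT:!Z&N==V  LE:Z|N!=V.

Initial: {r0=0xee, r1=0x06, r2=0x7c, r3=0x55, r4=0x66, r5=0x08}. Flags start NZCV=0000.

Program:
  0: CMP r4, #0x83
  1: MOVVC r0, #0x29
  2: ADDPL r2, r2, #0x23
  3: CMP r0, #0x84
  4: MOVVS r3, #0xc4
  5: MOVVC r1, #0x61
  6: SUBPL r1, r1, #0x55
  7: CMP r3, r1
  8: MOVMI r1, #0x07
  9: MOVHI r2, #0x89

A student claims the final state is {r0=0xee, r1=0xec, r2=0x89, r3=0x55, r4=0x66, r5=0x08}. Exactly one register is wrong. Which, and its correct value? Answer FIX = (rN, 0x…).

0: ✓ CMP  NZCV=1001
1: · MOVVC
2: · ADDPL
3: ✓ CMP  NZCV=0010
4: · MOVVS
5: ✓ MOVVC  r1←0x61
6: ✓ SUBPL  r1←0x0c
7: ✓ CMP  NZCV=0010
8: · MOVMI
9: ✓ MOVHI  r2←0x89

FIX = (r1, 0x0c)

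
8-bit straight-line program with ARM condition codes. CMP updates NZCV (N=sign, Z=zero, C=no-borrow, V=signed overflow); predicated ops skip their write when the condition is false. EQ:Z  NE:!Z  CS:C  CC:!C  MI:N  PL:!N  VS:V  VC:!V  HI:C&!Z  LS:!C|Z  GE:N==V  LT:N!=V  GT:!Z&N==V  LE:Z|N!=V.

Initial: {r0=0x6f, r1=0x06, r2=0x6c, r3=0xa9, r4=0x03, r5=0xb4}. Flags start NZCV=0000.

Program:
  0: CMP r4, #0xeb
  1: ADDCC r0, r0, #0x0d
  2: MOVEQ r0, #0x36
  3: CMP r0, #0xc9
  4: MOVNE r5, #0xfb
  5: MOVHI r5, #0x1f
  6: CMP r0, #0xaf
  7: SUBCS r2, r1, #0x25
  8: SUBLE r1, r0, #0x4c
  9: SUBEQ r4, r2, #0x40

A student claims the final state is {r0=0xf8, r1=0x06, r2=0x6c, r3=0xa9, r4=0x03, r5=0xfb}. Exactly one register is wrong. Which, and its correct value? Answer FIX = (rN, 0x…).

0: ✓ CMP  NZCV=0000
1: ✓ ADDCC  r0←0x7c
2: · MOVEQ
3: ✓ CMP  NZCV=1001
4: ✓ MOVNE  r5←0xfb
5: · MOVHI
6: ✓ CMP  NZCV=1001
7: · SUBCS
8: · SUBLE
9: · SUBEQ

FIX = (r0, 0x7c)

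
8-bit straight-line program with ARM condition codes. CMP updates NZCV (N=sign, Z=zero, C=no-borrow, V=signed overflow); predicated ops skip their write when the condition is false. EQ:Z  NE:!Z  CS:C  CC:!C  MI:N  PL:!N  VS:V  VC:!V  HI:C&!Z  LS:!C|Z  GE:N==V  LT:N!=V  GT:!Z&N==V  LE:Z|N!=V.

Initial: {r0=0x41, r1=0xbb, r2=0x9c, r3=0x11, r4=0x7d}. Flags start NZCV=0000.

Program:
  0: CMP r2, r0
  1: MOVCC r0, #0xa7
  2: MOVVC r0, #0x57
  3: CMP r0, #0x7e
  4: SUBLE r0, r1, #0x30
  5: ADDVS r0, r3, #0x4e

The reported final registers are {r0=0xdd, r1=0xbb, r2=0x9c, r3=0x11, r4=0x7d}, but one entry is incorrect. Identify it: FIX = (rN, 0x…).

0: ✓ CMP  NZCV=0011
1: · MOVCC
2: · MOVVC
3: ✓ CMP  NZCV=1000
4: ✓ SUBLE  r0←0x8b
5: · ADDVS

FIX = (r0, 0x8b)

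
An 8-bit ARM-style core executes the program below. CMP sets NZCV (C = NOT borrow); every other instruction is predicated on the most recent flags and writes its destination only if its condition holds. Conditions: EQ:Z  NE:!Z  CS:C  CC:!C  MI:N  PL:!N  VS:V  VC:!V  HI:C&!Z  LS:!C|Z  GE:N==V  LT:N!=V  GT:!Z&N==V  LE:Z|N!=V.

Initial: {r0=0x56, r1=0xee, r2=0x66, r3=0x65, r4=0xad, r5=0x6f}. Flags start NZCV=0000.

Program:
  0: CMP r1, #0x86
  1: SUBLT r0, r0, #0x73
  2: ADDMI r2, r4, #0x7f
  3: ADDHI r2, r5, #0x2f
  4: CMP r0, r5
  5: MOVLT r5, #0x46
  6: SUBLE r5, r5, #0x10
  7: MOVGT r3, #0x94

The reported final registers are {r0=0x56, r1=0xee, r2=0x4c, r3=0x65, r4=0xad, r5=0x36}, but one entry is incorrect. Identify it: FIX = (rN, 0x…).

[0] flags=0010 → (cmp)
[1] flags=0010 LT?F → skip
[2] flags=0010 MI?F → skip
[3] flags=0010 HI?T → r2=0x9e
[4] flags=1000 → (cmp)
[5] flags=1000 LT?T → r5=0x46
[6] flags=1000 LE?T → r5=0x36
[7] flags=1000 GT?F → skip

FIX = (r2, 0x9e)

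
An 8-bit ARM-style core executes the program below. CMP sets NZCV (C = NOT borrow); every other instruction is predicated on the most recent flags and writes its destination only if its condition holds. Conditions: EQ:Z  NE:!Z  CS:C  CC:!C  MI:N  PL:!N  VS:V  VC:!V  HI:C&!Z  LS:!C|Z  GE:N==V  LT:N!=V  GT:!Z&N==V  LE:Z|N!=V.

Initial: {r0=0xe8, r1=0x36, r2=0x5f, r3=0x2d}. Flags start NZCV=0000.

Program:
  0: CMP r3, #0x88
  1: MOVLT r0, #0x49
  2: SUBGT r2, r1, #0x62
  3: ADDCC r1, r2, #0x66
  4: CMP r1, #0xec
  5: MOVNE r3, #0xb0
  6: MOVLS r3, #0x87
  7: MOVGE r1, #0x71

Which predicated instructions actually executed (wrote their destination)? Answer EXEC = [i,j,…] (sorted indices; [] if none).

[0] flags=1001 → (cmp)
[1] flags=1001 LT?F → skip
[2] flags=1001 GT?T → r2=0xd4
[3] flags=1001 CC?T → r1=0x3a
[4] flags=0000 → (cmp)
[5] flags=0000 NE?T → r3=0xb0
[6] flags=0000 LS?T → r3=0x87
[7] flags=0000 GE?T → r1=0x71

EXEC = [2,3,5,6,7]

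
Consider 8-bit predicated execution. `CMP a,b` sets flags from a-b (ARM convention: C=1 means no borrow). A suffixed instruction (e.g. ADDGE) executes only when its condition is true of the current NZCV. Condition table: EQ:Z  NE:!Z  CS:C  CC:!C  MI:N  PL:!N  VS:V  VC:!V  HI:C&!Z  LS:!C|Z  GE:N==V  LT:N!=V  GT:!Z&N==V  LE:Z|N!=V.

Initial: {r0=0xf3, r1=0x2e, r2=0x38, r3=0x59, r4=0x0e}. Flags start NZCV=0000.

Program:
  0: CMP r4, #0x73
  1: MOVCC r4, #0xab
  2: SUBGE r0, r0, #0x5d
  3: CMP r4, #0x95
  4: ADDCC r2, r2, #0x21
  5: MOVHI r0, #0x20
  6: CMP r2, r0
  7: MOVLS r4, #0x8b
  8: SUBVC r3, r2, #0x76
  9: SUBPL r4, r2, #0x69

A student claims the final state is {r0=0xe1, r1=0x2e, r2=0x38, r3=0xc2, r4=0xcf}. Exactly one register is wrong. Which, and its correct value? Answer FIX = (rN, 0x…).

FIX = (r0, 0x20)

0: ✓ CMP  NZCV=1000
1: ✓ MOVCC  r4←0xab
2: · SUBGE
3: ✓ CMP  NZCV=0010
4: · ADDCC
5: ✓ MOVHI  r0←0x20
6: ✓ CMP  NZCV=0010
7: · MOVLS
8: ✓ SUBVC  r3←0xc2
9: ✓ SUBPL  r4←0xcf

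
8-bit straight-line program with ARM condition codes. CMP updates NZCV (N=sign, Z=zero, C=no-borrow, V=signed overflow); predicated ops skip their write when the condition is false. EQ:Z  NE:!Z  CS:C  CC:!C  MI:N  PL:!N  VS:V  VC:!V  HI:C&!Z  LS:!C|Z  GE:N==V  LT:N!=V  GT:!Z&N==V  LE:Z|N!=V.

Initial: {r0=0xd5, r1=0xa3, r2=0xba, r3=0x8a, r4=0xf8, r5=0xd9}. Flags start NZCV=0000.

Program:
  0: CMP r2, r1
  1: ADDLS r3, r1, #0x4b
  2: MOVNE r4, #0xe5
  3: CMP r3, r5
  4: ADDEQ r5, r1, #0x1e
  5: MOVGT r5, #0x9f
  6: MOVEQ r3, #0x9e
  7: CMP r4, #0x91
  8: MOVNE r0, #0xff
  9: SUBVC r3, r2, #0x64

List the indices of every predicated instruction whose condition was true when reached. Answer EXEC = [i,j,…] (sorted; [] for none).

EXEC = [2,8,9]

[0] flags=0010 → (cmp)
[1] flags=0010 LS?F → skip
[2] flags=0010 NE?T → r4=0xe5
[3] flags=1000 → (cmp)
[4] flags=1000 EQ?F → skip
[5] flags=1000 GT?F → skip
[6] flags=1000 EQ?F → skip
[7] flags=0010 → (cmp)
[8] flags=0010 NE?T → r0=0xff
[9] flags=0010 VC?T → r3=0x56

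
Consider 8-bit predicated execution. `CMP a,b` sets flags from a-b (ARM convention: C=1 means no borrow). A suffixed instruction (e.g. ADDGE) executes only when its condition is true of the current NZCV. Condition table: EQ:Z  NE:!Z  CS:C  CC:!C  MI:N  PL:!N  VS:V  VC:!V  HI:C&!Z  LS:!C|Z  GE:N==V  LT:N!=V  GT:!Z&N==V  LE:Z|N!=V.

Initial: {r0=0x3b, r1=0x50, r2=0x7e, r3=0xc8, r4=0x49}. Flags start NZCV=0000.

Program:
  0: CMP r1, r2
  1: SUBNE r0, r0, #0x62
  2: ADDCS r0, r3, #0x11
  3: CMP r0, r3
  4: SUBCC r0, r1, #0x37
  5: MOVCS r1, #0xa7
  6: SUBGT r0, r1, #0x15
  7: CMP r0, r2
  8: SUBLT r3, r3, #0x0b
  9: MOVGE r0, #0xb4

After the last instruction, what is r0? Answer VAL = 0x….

[0] flags=1000 → (cmp)
[1] flags=1000 NE?T → r0=0xd9
[2] flags=1000 CS?F → skip
[3] flags=0010 → (cmp)
[4] flags=0010 CC?F → skip
[5] flags=0010 CS?T → r1=0xa7
[6] flags=0010 GT?T → r0=0x92
[7] flags=0011 → (cmp)
[8] flags=0011 LT?T → r3=0xbd
[9] flags=0011 GE?F → skip

VAL = 0x92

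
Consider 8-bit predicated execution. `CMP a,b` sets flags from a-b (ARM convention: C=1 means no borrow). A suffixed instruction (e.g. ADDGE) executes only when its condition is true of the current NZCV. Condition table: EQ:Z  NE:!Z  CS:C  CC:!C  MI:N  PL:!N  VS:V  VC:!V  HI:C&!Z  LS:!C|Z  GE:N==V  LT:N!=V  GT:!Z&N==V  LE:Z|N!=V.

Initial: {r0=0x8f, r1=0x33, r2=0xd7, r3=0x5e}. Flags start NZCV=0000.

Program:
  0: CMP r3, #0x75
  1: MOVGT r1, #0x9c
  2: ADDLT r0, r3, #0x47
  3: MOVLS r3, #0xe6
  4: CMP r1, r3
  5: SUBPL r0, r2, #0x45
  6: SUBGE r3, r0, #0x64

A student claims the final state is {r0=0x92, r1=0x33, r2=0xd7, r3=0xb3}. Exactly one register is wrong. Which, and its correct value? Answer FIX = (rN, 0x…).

0: ✓ CMP  NZCV=1000
1: · MOVGT
2: ✓ ADDLT  r0←0xa5
3: ✓ MOVLS  r3←0xe6
4: ✓ CMP  NZCV=0000
5: ✓ SUBPL  r0←0x92
6: ✓ SUBGE  r3←0x2e

FIX = (r3, 0x2e)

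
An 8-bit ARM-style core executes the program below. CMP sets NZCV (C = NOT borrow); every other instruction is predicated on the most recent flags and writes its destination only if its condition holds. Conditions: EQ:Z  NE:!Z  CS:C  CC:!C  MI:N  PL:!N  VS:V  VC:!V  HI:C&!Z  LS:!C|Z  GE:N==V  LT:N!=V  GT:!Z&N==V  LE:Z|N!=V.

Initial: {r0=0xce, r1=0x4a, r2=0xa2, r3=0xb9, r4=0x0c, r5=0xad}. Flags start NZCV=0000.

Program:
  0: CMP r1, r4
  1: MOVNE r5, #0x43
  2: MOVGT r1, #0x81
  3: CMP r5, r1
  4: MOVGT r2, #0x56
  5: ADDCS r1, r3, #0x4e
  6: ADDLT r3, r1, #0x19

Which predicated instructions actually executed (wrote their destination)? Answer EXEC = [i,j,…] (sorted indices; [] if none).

EXEC = [1,2,4]

[0] flags=0010 → (cmp)
[1] flags=0010 NE?T → r5=0x43
[2] flags=0010 GT?T → r1=0x81
[3] flags=1001 → (cmp)
[4] flags=1001 GT?T → r2=0x56
[5] flags=1001 CS?F → skip
[6] flags=1001 LT?F → skip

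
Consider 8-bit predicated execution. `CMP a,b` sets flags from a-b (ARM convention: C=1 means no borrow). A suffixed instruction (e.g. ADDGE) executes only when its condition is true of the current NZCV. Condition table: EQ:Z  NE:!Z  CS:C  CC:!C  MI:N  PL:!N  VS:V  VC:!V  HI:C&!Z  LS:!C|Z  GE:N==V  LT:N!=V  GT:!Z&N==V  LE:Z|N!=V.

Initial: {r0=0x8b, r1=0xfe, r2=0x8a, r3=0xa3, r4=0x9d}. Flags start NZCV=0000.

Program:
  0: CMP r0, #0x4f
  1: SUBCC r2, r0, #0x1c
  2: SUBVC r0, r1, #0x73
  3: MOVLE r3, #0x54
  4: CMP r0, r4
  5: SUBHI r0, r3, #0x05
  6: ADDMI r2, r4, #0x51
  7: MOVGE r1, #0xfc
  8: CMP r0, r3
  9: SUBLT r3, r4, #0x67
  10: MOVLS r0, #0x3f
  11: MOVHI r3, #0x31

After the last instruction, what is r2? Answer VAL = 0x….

0: ✓ CMP  NZCV=0011
1: · SUBCC
2: · SUBVC
3: ✓ MOVLE  r3←0x54
4: ✓ CMP  NZCV=1000
5: · SUBHI
6: ✓ ADDMI  r2←0xee
7: · MOVGE
8: ✓ CMP  NZCV=0011
9: ✓ SUBLT  r3←0x36
10: · MOVLS
11: ✓ MOVHI  r3←0x31

VAL = 0xee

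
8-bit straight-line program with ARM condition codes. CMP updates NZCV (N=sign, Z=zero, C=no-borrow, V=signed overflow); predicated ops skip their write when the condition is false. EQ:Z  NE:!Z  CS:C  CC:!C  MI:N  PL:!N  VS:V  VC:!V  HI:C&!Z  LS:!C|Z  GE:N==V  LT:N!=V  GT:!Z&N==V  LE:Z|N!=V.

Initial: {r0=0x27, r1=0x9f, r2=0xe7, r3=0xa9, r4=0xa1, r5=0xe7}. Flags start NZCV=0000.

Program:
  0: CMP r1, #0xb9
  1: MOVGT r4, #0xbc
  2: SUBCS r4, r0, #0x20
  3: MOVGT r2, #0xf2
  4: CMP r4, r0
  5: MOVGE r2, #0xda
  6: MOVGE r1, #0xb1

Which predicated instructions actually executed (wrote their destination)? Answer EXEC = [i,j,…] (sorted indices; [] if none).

EXEC = []

0: ✓ CMP  NZCV=1000
1: · MOVGT
2: · SUBCS
3: · MOVGT
4: ✓ CMP  NZCV=0011
5: · MOVGE
6: · MOVGE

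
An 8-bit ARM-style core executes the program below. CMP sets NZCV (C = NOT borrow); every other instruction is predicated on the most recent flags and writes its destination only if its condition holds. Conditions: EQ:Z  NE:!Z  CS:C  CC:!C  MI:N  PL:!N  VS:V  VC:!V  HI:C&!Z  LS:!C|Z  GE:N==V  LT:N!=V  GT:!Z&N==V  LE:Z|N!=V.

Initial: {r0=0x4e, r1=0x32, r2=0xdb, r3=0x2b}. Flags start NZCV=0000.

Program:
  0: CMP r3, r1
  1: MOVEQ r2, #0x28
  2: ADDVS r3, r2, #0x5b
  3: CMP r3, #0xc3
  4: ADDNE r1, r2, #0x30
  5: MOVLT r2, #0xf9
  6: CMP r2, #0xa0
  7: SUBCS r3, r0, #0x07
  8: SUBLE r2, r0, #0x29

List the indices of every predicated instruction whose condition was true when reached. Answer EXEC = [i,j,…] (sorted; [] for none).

EXEC = [4,7]

0: ✓ CMP  NZCV=1000
1: · MOVEQ
2: · ADDVS
3: ✓ CMP  NZCV=0000
4: ✓ ADDNE  r1←0x0b
5: · MOVLT
6: ✓ CMP  NZCV=0010
7: ✓ SUBCS  r3←0x47
8: · SUBLE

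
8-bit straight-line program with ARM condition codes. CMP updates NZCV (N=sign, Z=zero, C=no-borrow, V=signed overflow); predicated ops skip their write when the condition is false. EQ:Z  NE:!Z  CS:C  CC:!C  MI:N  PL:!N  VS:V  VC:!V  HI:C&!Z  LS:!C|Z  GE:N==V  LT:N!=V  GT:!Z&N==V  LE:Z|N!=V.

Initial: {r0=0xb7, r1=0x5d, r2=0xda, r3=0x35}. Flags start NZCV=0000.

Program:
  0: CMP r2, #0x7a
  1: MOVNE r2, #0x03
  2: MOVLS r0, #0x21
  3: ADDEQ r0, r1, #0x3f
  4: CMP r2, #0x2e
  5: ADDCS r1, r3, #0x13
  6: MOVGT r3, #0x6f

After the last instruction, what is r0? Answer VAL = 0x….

0: ✓ CMP  NZCV=0011
1: ✓ MOVNE  r2←0x03
2: · MOVLS
3: · ADDEQ
4: ✓ CMP  NZCV=1000
5: · ADDCS
6: · MOVGT

VAL = 0xb7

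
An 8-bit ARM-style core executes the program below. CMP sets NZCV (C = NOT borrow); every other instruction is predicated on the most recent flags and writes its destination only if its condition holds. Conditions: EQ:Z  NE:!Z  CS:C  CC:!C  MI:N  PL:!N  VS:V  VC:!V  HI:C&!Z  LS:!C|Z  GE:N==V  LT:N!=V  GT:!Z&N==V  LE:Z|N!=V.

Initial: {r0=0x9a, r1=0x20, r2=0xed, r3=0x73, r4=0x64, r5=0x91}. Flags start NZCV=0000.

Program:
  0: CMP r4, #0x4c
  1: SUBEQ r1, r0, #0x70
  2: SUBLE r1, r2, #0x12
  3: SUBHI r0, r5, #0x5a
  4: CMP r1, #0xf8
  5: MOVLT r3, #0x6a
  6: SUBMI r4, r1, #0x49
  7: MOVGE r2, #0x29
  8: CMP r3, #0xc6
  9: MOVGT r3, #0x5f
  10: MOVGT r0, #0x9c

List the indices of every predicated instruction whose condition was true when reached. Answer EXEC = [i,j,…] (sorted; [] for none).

EXEC = [3,7,9,10]

0: ✓ CMP  NZCV=0010
1: · SUBEQ
2: · SUBLE
3: ✓ SUBHI  r0←0x37
4: ✓ CMP  NZCV=0000
5: · MOVLT
6: · SUBMI
7: ✓ MOVGE  r2←0x29
8: ✓ CMP  NZCV=1001
9: ✓ MOVGT  r3←0x5f
10: ✓ MOVGT  r0←0x9c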